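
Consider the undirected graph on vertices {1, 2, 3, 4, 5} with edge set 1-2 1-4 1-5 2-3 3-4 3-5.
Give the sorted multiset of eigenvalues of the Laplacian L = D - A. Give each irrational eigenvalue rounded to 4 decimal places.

[0, 2, 2, 3, 5]

Reading degrees in the order [1, 2, 3, 4, 5] gives [3, 2, 3, 2, 2]; set D = diag(3, 2, 3, 2, 2) and form L = D - A. Since every row of L sums to 0, the all-ones vector is in the kernel and 0 is an eigenvalue. The single zero eigenvalue shows the graph is connected.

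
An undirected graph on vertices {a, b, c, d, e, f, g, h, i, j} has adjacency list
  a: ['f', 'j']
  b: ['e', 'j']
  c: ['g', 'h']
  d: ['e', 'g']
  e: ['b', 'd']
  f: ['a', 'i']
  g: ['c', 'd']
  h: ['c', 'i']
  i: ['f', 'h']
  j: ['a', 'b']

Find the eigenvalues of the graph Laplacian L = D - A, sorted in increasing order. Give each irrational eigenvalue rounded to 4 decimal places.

Each diagonal entry of L is the vertex degree and each off-diagonal entry is -1 where an edge is present, 0 otherwise; in the order [a, b, c, d, e, f, g, h, i, j] the diagonal is [2, 2, 2, 2, 2, 2, 2, 2, 2, 2]. The multiplicity of 0 as a Laplacian eigenvalue equals the number of connected components. The eigenvalues sum to 20, which equals trace(L) = 2|E|.

[0, 0.3820, 0.3820, 1.3820, 1.3820, 2.6180, 2.6180, 3.6180, 3.6180, 4]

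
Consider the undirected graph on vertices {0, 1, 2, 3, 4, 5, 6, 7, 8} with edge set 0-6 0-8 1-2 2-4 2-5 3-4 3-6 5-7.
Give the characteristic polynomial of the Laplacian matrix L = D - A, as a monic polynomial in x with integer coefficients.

x^9 - 16x^8 + 104x^7 - 354x^6 + 678x^5 - 730x^4 + 417x^3 - 110x^2 + 9x

With the vertex order [0, 1, 2, 3, 4, 5, 6, 7, 8], the degrees are [2, 1, 3, 2, 2, 2, 2, 1, 1], giving D = diag(2, 1, 3, 2, 2, 2, 2, 1, 1) and L = D - A. L has integer entries, so p(x) = det(xI - L) has integer coefficients. Expanding the determinant yields x^9 - 16x^8 + 104x^7 - 354x^6 + 678x^5 - 730x^4 + 417x^3 - 110x^2 + 9x. The coefficient of x^8 equals -trace(L) = -16, matching the sum of degrees.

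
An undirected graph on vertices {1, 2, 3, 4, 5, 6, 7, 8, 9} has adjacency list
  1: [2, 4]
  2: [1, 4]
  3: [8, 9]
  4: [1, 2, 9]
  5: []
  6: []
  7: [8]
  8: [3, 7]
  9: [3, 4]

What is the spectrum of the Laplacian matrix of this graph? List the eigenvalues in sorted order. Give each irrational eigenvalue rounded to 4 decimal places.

Reading degrees in the order [1, 2, 3, 4, 5, 6, 7, 8, 9] gives [2, 2, 2, 3, 0, 0, 1, 2, 2]; set D = diag(2, 2, 2, 3, 0, 0, 1, 2, 2) and form L = D - A. L is symmetric positive semidefinite, so every eigenvalue is real and nonnegative. The 3 zero eigenvalues correspond to the 3 connected components. The eigenvalues sum to 14, which equals trace(L) = 2|E|.

[0, 0, 0, 0.2254, 1, 2.1859, 3, 3.3604, 4.2283]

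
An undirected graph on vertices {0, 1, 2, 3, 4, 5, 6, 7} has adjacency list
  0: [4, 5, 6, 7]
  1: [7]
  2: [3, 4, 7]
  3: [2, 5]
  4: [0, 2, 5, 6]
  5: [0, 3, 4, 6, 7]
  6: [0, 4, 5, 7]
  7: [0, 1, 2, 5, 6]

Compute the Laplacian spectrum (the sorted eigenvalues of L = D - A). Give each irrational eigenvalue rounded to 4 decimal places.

With the vertex order [0, 1, 2, 3, 4, 5, 6, 7], the degrees are [4, 1, 3, 2, 4, 5, 4, 5], giving D = diag(4, 1, 3, 2, 4, 5, 4, 5) and L = D - A. L is symmetric positive semidefinite, so every eigenvalue is real and nonnegative. The single zero eigenvalue shows the graph is connected. The eigenvalues sum to 28, which equals trace(L) = 2|E|. By the matrix-tree theorem the graph has (1/8) * product of the nonzero eigenvalues = 560 spanning trees.

[0, 0.8998, 1.7369, 3.1817, 4.5477, 5, 5.7876, 6.8464]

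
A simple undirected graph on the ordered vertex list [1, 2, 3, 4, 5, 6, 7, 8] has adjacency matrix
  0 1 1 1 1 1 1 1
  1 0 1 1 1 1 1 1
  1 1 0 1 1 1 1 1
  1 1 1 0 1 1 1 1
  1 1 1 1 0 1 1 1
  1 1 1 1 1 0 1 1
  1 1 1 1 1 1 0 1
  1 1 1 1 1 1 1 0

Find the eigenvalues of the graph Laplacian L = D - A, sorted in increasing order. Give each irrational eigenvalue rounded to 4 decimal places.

With the vertex order [1, 2, 3, 4, 5, 6, 7, 8], the degrees are [7, 7, 7, 7, 7, 7, 7, 7], giving D = diag(7, 7, 7, 7, 7, 7, 7, 7) and L = D - A. The multiplicity of 0 as a Laplacian eigenvalue equals the number of connected components. The largest eigenvalue, 8, is at most the vertex count 8. The eigenvalues sum to 56, which equals trace(L) = 2|E|.

[0, 8, 8, 8, 8, 8, 8, 8]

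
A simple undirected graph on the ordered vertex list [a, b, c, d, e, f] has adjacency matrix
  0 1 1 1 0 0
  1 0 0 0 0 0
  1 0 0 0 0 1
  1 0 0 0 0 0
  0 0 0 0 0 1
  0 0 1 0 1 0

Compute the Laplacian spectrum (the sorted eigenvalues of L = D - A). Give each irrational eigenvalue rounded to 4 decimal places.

[0, 0.3249, 1, 1.4608, 3, 4.2143]

Each diagonal entry of L is the vertex degree and each off-diagonal entry is -1 where an edge is present, 0 otherwise; in the order [a, b, c, d, e, f] the diagonal is [3, 1, 2, 1, 1, 2]. The multiplicity of 0 as a Laplacian eigenvalue equals the number of connected components. The single zero eigenvalue shows the graph is connected. There is one zero in the spectrum, matching the 1 component.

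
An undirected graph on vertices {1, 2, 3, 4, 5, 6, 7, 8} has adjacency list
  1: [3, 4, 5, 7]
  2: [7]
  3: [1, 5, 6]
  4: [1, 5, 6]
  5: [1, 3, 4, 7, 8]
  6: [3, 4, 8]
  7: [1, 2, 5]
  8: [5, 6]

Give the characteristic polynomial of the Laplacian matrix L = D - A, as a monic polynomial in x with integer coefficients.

x^8 - 24x^7 + 235x^6 - 1210x^5 + 3510x^4 - 5662x^3 + 4590x^2 - 1368x

With the vertex order [1, 2, 3, 4, 5, 6, 7, 8], the degrees are [4, 1, 3, 3, 5, 3, 3, 2], giving D = diag(4, 1, 3, 3, 5, 3, 3, 2) and L = D - A. Computing det(xI - L) by cofactor expansion (or equivalently via sum-over-permutations) gives x^8 - 24x^7 + 235x^6 - 1210x^5 + 3510x^4 - 5662x^3 + 4590x^2 - 1368x. The coefficient of x^7 equals -trace(L) = -24, matching the sum of degrees. By the matrix-tree theorem the graph has (1/8) * product of the nonzero eigenvalues = 171 spanning trees.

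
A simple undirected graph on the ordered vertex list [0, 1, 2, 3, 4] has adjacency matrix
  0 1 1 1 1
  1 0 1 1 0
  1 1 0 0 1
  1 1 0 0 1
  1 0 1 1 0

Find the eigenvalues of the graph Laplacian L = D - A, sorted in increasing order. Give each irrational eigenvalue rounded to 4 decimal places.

[0, 3, 3, 5, 5]

Each diagonal entry of L is the vertex degree and each off-diagonal entry is -1 where an edge is present, 0 otherwise; in the order [0, 1, 2, 3, 4] the diagonal is [4, 3, 3, 3, 3]. Since every row of L sums to 0, the all-ones vector is in the kernel and 0 is an eigenvalue. The single zero eigenvalue shows the graph is connected. The largest eigenvalue, 5, is at most the vertex count 5. There is one zero in the spectrum, matching the 1 component.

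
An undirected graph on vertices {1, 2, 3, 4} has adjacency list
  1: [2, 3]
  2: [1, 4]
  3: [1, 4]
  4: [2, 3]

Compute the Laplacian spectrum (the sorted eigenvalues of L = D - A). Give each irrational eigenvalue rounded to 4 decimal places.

[0, 2, 2, 4]

With the vertex order [1, 2, 3, 4], the degrees are [2, 2, 2, 2], giving D = diag(2, 2, 2, 2) and L = D - A. Since every row of L sums to 0, the all-ones vector is in the kernel and 0 is an eigenvalue. The single zero eigenvalue shows the graph is connected. The largest eigenvalue, 4, is at most the vertex count 4.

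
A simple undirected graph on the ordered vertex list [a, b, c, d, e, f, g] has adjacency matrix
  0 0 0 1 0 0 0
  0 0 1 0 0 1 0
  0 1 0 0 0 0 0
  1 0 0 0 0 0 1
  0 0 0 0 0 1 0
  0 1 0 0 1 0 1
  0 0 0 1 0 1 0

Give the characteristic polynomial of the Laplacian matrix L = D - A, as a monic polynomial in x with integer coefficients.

x^7 - 12x^6 + 54x^5 - 114x^4 + 115x^3 - 50x^2 + 7x

With the vertex order [a, b, c, d, e, f, g], the degrees are [1, 2, 1, 2, 1, 3, 2], giving D = diag(1, 2, 1, 2, 1, 3, 2) and L = D - A. Computing det(xI - L) by cofactor expansion (or equivalently via sum-over-permutations) gives x^7 - 12x^6 + 54x^5 - 114x^4 + 115x^3 - 50x^2 + 7x. The constant term is 0 because L is singular (the all-ones vector lies in its kernel).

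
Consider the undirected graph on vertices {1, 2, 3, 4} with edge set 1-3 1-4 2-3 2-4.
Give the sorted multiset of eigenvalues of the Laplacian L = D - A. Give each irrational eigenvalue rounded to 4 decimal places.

Reading degrees in the order [1, 2, 3, 4] gives [2, 2, 2, 2]; set D = diag(2, 2, 2, 2) and form L = D - A. L is symmetric positive semidefinite, so every eigenvalue is real and nonnegative. There is one zero in the spectrum, matching the 1 component.

[0, 2, 2, 4]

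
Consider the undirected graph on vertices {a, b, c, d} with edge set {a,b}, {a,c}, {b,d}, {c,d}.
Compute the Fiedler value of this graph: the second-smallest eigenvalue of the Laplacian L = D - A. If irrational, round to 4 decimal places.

2

Reading degrees in the order [a, b, c, d] gives [2, 2, 2, 2]; set D = diag(2, 2, 2, 2) and form L = D - A. The smallest Laplacian eigenvalue is always 0. The next one, lambda_2 = 2, measures how hard the graph is to disconnect: larger values mean better connectivity.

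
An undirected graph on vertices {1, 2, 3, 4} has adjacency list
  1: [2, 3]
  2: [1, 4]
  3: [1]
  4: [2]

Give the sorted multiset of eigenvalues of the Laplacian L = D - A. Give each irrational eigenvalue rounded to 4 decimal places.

Reading degrees in the order [1, 2, 3, 4] gives [2, 2, 1, 1]; set D = diag(2, 2, 1, 1) and form L = D - A. L is symmetric positive semidefinite, so every eigenvalue is real and nonnegative. There is one zero in the spectrum, matching the 1 component.

[0, 0.5858, 2, 3.4142]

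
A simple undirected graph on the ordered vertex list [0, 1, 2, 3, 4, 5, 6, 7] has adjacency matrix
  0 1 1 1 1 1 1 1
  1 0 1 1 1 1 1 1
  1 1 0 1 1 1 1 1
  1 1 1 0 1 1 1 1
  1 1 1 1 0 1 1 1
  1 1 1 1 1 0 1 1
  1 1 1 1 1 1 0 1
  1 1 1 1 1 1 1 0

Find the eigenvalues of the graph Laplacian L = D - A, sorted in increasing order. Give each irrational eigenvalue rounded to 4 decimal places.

[0, 8, 8, 8, 8, 8, 8, 8]

Reading degrees in the order [0, 1, 2, 3, 4, 5, 6, 7] gives [7, 7, 7, 7, 7, 7, 7, 7]; set D = diag(7, 7, 7, 7, 7, 7, 7, 7) and form L = D - A. The multiplicity of 0 as a Laplacian eigenvalue equals the number of connected components. The largest eigenvalue, 8, is at most the vertex count 8.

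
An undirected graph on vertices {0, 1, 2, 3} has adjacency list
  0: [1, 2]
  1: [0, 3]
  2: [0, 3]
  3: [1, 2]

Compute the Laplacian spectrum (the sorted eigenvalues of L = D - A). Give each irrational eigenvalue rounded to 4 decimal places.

Reading degrees in the order [0, 1, 2, 3] gives [2, 2, 2, 2]; set D = diag(2, 2, 2, 2) and form L = D - A. Diagonalising L (or applying a numerical eigensolver to the 4x4 matrix) gives the spectrum above. By the matrix-tree theorem the graph has (1/4) * product of the nonzero eigenvalues = 4 spanning trees.

[0, 2, 2, 4]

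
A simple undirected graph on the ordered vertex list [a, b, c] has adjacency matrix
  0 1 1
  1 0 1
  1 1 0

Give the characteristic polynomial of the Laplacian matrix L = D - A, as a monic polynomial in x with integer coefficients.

x^3 - 6x^2 + 9x

Each diagonal entry of L is the vertex degree and each off-diagonal entry is -1 where an edge is present, 0 otherwise; in the order [a, b, c] the diagonal is [2, 2, 2]. Computing det(xI - L) by cofactor expansion (or equivalently via sum-over-permutations) gives x^3 - 6x^2 + 9x. The constant term is 0 because L is singular (the all-ones vector lies in its kernel). The eigenvalues sum to 6, which equals trace(L) = 2|E|.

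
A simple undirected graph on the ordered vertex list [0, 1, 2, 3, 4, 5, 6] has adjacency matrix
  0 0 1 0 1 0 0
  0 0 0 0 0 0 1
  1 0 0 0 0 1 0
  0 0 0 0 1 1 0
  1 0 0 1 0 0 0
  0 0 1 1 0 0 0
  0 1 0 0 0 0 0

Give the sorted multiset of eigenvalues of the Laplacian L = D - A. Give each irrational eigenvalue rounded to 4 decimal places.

[0, 0, 1.3820, 1.3820, 2, 3.6180, 3.6180]

Reading degrees in the order [0, 1, 2, 3, 4, 5, 6] gives [2, 1, 2, 2, 2, 2, 1]; set D = diag(2, 1, 2, 2, 2, 2, 1) and form L = D - A. Since every row of L sums to 0, the all-ones vector is in the kernel and 0 is an eigenvalue. The 2 zero eigenvalues correspond to the 2 connected components. The eigenvalues sum to 12, which equals trace(L) = 2|E|. There are 2 zeros in the spectrum, matching the 2 components.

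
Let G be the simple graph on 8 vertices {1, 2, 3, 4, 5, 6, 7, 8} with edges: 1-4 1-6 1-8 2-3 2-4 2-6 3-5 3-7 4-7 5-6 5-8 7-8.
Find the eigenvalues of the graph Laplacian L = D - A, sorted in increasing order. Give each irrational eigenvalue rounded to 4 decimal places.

Reading degrees in the order [1, 2, 3, 4, 5, 6, 7, 8] gives [3, 3, 3, 3, 3, 3, 3, 3]; set D = diag(3, 3, 3, 3, 3, 3, 3, 3) and form L = D - A. The multiplicity of 0 as a Laplacian eigenvalue equals the number of connected components. The single zero eigenvalue shows the graph is connected. The eigenvalues sum to 24, which equals trace(L) = 2|E|.

[0, 2, 2, 2, 4, 4, 4, 6]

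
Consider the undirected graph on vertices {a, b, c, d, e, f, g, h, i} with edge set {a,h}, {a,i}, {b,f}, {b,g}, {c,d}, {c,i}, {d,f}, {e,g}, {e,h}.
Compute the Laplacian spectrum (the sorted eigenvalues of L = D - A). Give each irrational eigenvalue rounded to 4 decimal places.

[0, 0.4679, 0.4679, 1.6527, 1.6527, 3, 3, 3.8794, 3.8794]

With the vertex order [a, b, c, d, e, f, g, h, i], the degrees are [2, 2, 2, 2, 2, 2, 2, 2, 2], giving D = diag(2, 2, 2, 2, 2, 2, 2, 2, 2) and L = D - A. Diagonalising L (or applying a numerical eigensolver to the 9x9 matrix) gives the spectrum above. The single zero eigenvalue shows the graph is connected. By the matrix-tree theorem the graph has (1/9) * product of the nonzero eigenvalues = 9 spanning trees. The largest eigenvalue, 3.8794, is at most the vertex count 9.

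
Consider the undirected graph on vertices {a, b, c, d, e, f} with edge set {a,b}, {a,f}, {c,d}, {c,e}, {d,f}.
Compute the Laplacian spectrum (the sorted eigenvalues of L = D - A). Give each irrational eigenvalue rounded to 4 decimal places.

[0, 0.2679, 1, 2, 3, 3.7321]

Reading degrees in the order [a, b, c, d, e, f] gives [2, 1, 2, 2, 1, 2]; set D = diag(2, 1, 2, 2, 1, 2) and form L = D - A. Diagonalising L (or applying a numerical eigensolver to the 6x6 matrix) gives the spectrum above. There is one zero in the spectrum, matching the 1 component.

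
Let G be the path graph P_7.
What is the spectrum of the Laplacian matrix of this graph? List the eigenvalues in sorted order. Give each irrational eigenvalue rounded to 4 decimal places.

[0, 0.1981, 0.7530, 1.5550, 2.4450, 3.2470, 3.8019]

The graph has 7 vertices and degree multiset [2, 2, 2, 2, 2, 1, 1]; D is the diagonal matrix of degrees and L = D - A. Diagonalising L (or applying a numerical eigensolver to the 7x7 matrix) gives the spectrum above. The single zero eigenvalue shows the graph is connected. The largest eigenvalue, 3.8019, is at most the vertex count 7. By the matrix-tree theorem the graph has (1/7) * product of the nonzero eigenvalues = 1 spanning tree.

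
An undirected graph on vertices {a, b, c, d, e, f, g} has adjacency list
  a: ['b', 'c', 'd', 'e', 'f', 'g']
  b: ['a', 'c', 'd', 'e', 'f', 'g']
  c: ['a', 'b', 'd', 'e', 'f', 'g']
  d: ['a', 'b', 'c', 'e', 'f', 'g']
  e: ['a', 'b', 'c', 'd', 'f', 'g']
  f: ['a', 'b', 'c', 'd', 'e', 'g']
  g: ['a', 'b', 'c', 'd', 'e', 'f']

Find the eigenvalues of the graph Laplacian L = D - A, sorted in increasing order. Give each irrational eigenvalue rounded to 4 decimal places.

[0, 7, 7, 7, 7, 7, 7]

With the vertex order [a, b, c, d, e, f, g], the degrees are [6, 6, 6, 6, 6, 6, 6], giving D = diag(6, 6, 6, 6, 6, 6, 6) and L = D - A. The multiplicity of 0 as a Laplacian eigenvalue equals the number of connected components. The eigenvalues sum to 42, which equals trace(L) = 2|E|. The largest eigenvalue, 7, is at most the vertex count 7.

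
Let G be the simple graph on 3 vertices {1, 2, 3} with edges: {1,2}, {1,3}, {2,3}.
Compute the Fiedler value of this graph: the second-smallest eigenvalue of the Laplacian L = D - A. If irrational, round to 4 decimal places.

Each diagonal entry of L is the vertex degree and each off-diagonal entry is -1 where an edge is present, 0 otherwise; in the order [1, 2, 3] the diagonal is [2, 2, 2]. The smallest Laplacian eigenvalue is always 0. The next one, lambda_2 = 3, measures how hard the graph is to disconnect: larger values mean better connectivity.

3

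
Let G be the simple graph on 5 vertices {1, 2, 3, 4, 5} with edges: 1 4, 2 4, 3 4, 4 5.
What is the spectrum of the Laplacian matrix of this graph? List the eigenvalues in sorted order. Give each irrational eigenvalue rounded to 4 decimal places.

Each diagonal entry of L is the vertex degree and each off-diagonal entry is -1 where an edge is present, 0 otherwise; in the order [1, 2, 3, 4, 5] the diagonal is [1, 1, 1, 4, 1]. Since every row of L sums to 0, the all-ones vector is in the kernel and 0 is an eigenvalue.

[0, 1, 1, 1, 5]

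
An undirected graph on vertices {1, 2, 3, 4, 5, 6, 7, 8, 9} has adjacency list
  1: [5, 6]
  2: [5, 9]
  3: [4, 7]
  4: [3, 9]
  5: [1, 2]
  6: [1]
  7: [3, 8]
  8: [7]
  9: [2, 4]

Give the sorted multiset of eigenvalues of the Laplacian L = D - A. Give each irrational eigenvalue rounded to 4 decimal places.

Each diagonal entry of L is the vertex degree and each off-diagonal entry is -1 where an edge is present, 0 otherwise; in the order [1, 2, 3, 4, 5, 6, 7, 8, 9] the diagonal is [2, 2, 2, 2, 2, 1, 2, 1, 2]. L is symmetric positive semidefinite, so every eigenvalue is real and nonnegative. The single zero eigenvalue shows the graph is connected. There is one zero in the spectrum, matching the 1 component. The largest eigenvalue, 3.8794, is at most the vertex count 9.

[0, 0.1206, 0.4679, 1, 1.6527, 2.3473, 3, 3.5321, 3.8794]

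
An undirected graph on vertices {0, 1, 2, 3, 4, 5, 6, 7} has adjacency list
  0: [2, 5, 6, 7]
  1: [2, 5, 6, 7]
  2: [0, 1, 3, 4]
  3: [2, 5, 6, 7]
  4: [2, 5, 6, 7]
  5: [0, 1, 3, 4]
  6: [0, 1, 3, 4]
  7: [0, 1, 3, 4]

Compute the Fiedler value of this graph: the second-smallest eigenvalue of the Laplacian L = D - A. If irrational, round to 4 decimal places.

4

Reading degrees in the order [0, 1, 2, 3, 4, 5, 6, 7] gives [4, 4, 4, 4, 4, 4, 4, 4]; set D = diag(4, 4, 4, 4, 4, 4, 4, 4) and form L = D - A. The sorted Laplacian eigenvalues are [0, 4, 4, 4, 4, 4, 4, 8]; the algebraic connectivity is the second entry, 4.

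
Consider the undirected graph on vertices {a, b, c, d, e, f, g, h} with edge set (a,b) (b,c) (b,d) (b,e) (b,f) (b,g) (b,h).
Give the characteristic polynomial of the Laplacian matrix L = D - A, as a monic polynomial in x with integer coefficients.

x^8 - 14x^7 + 63x^6 - 140x^5 + 175x^4 - 126x^3 + 49x^2 - 8x

With the vertex order [a, b, c, d, e, f, g, h], the degrees are [1, 7, 1, 1, 1, 1, 1, 1], giving D = diag(1, 7, 1, 1, 1, 1, 1, 1) and L = D - A. The eigenvalues of L are [0, 1, 1, 1, 1, 1, 1, 8]; the characteristic polynomial is the product of (x - lambda_i), which multiplies out to x^8 - 14x^7 + 63x^6 - 140x^5 + 175x^4 - 126x^3 + 49x^2 - 8x. The coefficient of x^7 equals -trace(L) = -14, matching the sum of degrees. By the matrix-tree theorem the graph has (1/8) * product of the nonzero eigenvalues = 1 spanning tree. The eigenvalues sum to 14, which equals trace(L) = 2|E|.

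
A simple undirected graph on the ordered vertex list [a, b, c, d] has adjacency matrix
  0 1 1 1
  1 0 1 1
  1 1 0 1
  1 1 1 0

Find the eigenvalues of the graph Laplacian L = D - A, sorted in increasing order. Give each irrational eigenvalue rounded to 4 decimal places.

With the vertex order [a, b, c, d], the degrees are [3, 3, 3, 3], giving D = diag(3, 3, 3, 3) and L = D - A. The multiplicity of 0 as a Laplacian eigenvalue equals the number of connected components. By the matrix-tree theorem the graph has (1/4) * product of the nonzero eigenvalues = 16 spanning trees.

[0, 4, 4, 4]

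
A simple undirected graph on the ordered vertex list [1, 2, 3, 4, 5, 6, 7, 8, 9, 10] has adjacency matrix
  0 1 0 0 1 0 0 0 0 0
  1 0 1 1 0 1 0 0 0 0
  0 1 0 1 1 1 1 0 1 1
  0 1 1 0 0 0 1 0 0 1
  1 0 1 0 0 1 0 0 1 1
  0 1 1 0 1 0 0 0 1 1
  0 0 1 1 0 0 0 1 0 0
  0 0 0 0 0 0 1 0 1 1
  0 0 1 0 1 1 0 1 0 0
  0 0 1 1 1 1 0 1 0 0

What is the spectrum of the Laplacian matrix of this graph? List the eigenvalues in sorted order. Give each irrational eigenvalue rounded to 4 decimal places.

With the vertex order [1, 2, 3, 4, 5, 6, 7, 8, 9, 10], the degrees are [2, 4, 7, 4, 5, 5, 3, 3, 4, 5], giving D = diag(2, 4, 7, 4, 5, 5, 3, 3, 4, 5) and L = D - A. L is symmetric positive semidefinite, so every eigenvalue is real and nonnegative. The single zero eigenvalue shows the graph is connected.

[0, 1.4864, 2.5126, 2.7750, 4.1012, 4.3823, 5.1004, 6.4386, 7.0059, 8.1975]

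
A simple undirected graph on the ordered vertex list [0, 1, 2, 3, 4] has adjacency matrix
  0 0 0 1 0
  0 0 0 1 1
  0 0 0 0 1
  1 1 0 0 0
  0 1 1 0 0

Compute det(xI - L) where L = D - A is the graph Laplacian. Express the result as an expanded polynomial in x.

With the vertex order [0, 1, 2, 3, 4], the degrees are [1, 2, 1, 2, 2], giving D = diag(1, 2, 1, 2, 2) and L = D - A. Computing det(xI - L) by cofactor expansion (or equivalently via sum-over-permutations) gives x^5 - 8x^4 + 21x^3 - 20x^2 + 5x. The coefficient of x^4 equals -trace(L) = -8, matching the sum of degrees. There is one zero in the spectrum, matching the 1 component.

x^5 - 8x^4 + 21x^3 - 20x^2 + 5x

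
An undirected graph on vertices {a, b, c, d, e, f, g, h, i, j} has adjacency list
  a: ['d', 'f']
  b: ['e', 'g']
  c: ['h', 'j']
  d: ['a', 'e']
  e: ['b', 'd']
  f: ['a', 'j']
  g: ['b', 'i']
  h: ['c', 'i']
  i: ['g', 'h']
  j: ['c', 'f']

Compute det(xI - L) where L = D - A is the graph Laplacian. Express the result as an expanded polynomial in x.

x^10 - 20x^9 + 170x^8 - 800x^7 + 2275x^6 - 4004x^5 + 4290x^4 - 2640x^3 + 825x^2 - 100x

Each diagonal entry of L is the vertex degree and each off-diagonal entry is -1 where an edge is present, 0 otherwise; in the order [a, b, c, d, e, f, g, h, i, j] the diagonal is [2, 2, 2, 2, 2, 2, 2, 2, 2, 2]. Computing det(xI - L) by cofactor expansion (or equivalently via sum-over-permutations) gives x^10 - 20x^9 + 170x^8 - 800x^7 + 2275x^6 - 4004x^5 + 4290x^4 - 2640x^3 + 825x^2 - 100x. The coefficient of x^9 equals -trace(L) = -20, matching the sum of degrees.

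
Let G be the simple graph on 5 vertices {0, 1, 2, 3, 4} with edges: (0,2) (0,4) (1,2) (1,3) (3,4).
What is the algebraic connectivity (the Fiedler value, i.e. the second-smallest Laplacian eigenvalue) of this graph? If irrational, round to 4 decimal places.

Each diagonal entry of L is the vertex degree and each off-diagonal entry is -1 where an edge is present, 0 otherwise; in the order [0, 1, 2, 3, 4] the diagonal is [2, 2, 2, 2, 2]. The sorted Laplacian eigenvalues are [0, 1.3820, 1.3820, 3.6180, 3.6180]; the algebraic connectivity is the second entry, 1.3820. By the matrix-tree theorem the graph has (1/5) * product of the nonzero eigenvalues = 5 spanning trees.

1.3820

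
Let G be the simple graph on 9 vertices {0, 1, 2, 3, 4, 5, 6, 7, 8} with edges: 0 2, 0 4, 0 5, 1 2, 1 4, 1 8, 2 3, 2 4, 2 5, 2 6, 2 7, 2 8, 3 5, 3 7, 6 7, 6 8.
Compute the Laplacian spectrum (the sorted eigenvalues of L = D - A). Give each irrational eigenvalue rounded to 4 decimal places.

[0, 1.5858, 1.5858, 3, 3, 4.4142, 4.4142, 5, 9]

Reading degrees in the order [0, 1, 2, 3, 4, 5, 6, 7, 8] gives [3, 3, 8, 3, 3, 3, 3, 3, 3]; set D = diag(3, 3, 8, 3, 3, 3, 3, 3, 3) and form L = D - A. L is symmetric positive semidefinite, so every eigenvalue is real and nonnegative. There is one zero in the spectrum, matching the 1 component. The largest eigenvalue, 9, is at most the vertex count 9.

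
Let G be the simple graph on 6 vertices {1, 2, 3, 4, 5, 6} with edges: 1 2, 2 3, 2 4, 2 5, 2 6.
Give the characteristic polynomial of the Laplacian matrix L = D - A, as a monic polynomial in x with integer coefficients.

Each diagonal entry of L is the vertex degree and each off-diagonal entry is -1 where an edge is present, 0 otherwise; in the order [1, 2, 3, 4, 5, 6] the diagonal is [1, 5, 1, 1, 1, 1]. L has integer entries, so p(x) = det(xI - L) has integer coefficients. Expanding the determinant yields x^6 - 10x^5 + 30x^4 - 40x^3 + 25x^2 - 6x. Since p(0) = det(-L) = 0, x divides p(x).

x^6 - 10x^5 + 30x^4 - 40x^3 + 25x^2 - 6x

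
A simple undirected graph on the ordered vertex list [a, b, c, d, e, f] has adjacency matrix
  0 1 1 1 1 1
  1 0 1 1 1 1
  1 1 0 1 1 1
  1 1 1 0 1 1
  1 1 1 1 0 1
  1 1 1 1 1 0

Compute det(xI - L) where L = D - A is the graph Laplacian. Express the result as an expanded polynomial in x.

With the vertex order [a, b, c, d, e, f], the degrees are [5, 5, 5, 5, 5, 5], giving D = diag(5, 5, 5, 5, 5, 5) and L = D - A. Computing det(xI - L) by cofactor expansion (or equivalently via sum-over-permutations) gives x^6 - 30x^5 + 360x^4 - 2160x^3 + 6480x^2 - 7776x. The constant term is 0 because L is singular (the all-ones vector lies in its kernel). There is one zero in the spectrum, matching the 1 component.

x^6 - 30x^5 + 360x^4 - 2160x^3 + 6480x^2 - 7776x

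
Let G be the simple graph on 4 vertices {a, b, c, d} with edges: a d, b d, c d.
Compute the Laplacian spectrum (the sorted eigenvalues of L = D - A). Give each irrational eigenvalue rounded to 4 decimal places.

[0, 1, 1, 4]

Each diagonal entry of L is the vertex degree and each off-diagonal entry is -1 where an edge is present, 0 otherwise; in the order [a, b, c, d] the diagonal is [1, 1, 1, 3]. Since every row of L sums to 0, the all-ones vector is in the kernel and 0 is an eigenvalue.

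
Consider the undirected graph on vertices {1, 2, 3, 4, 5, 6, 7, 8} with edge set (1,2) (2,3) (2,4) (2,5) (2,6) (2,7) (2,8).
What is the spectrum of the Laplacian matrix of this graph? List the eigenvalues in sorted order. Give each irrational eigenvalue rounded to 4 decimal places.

Reading degrees in the order [1, 2, 3, 4, 5, 6, 7, 8] gives [1, 7, 1, 1, 1, 1, 1, 1]; set D = diag(1, 7, 1, 1, 1, 1, 1, 1) and form L = D - A. L is symmetric positive semidefinite, so every eigenvalue is real and nonnegative. By the matrix-tree theorem the graph has (1/8) * product of the nonzero eigenvalues = 1 spanning tree.

[0, 1, 1, 1, 1, 1, 1, 8]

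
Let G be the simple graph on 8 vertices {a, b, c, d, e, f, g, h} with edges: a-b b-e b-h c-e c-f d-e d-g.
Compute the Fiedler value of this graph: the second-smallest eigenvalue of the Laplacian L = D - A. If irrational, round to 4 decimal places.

Each diagonal entry of L is the vertex degree and each off-diagonal entry is -1 where an edge is present, 0 otherwise; in the order [a, b, c, d, e, f, g, h] the diagonal is [1, 3, 2, 2, 3, 1, 1, 1]. The smallest Laplacian eigenvalue is always 0. The next one, lambda_2 = 0.3065, measures how hard the graph is to disconnect: larger values mean better connectivity. There is one zero in the spectrum, matching the 1 component.

0.3065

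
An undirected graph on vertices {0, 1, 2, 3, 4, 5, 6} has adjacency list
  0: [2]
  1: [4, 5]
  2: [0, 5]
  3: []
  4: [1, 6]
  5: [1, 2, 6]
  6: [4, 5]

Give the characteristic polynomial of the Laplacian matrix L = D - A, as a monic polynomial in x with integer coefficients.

x^7 - 12x^6 + 53x^5 - 106x^4 + 92x^3 - 24x^2

With the vertex order [0, 1, 2, 3, 4, 5, 6], the degrees are [1, 2, 2, 0, 2, 3, 2], giving D = diag(1, 2, 2, 0, 2, 3, 2) and L = D - A. Computing det(xI - L) by cofactor expansion (or equivalently via sum-over-permutations) gives x^7 - 12x^6 + 53x^5 - 106x^4 + 92x^3 - 24x^2. Since p(0) = det(-L) = 0, x divides p(x). The largest eigenvalue, 4.5616, is at most the vertex count 7.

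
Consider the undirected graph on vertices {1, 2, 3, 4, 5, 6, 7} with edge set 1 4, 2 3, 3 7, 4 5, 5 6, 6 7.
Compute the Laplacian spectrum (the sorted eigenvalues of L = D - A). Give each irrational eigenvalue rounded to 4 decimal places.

Reading degrees in the order [1, 2, 3, 4, 5, 6, 7] gives [1, 1, 2, 2, 2, 2, 2]; set D = diag(1, 1, 2, 2, 2, 2, 2) and form L = D - A. L is symmetric positive semidefinite, so every eigenvalue is real and nonnegative. There is one zero in the spectrum, matching the 1 component.

[0, 0.1981, 0.7530, 1.5550, 2.4450, 3.2470, 3.8019]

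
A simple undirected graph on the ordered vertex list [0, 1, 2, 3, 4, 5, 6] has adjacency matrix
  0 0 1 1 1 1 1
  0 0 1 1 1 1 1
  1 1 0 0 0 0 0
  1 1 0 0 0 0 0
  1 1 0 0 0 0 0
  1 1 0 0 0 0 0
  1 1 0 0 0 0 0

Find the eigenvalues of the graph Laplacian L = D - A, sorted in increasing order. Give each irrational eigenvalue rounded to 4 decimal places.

With the vertex order [0, 1, 2, 3, 4, 5, 6], the degrees are [5, 5, 2, 2, 2, 2, 2], giving D = diag(5, 5, 2, 2, 2, 2, 2) and L = D - A. L is symmetric positive semidefinite, so every eigenvalue is real and nonnegative. The eigenvalues sum to 20, which equals trace(L) = 2|E|.

[0, 2, 2, 2, 2, 5, 7]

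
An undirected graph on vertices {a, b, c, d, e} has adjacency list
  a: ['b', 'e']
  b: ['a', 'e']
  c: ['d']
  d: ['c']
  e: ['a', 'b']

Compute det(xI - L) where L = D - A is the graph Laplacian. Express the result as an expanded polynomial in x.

x^5 - 8x^4 + 21x^3 - 18x^2

Each diagonal entry of L is the vertex degree and each off-diagonal entry is -1 where an edge is present, 0 otherwise; in the order [a, b, c, d, e] the diagonal is [2, 2, 1, 1, 2]. The eigenvalues of L are [0, 0, 2, 3, 3]; the characteristic polynomial is the product of (x - lambda_i), which multiplies out to x^5 - 8x^4 + 21x^3 - 18x^2. The constant term is 0 because L is singular (the all-ones vector lies in its kernel).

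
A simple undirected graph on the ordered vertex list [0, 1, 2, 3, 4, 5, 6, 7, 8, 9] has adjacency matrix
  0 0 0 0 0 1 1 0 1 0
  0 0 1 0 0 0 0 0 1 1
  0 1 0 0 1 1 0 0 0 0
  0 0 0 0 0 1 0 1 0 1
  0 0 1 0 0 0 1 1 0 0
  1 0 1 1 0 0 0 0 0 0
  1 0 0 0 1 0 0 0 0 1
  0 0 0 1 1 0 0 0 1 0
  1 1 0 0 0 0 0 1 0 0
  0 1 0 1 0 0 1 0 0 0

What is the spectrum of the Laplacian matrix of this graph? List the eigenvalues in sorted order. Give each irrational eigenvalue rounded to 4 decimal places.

[0, 2, 2, 2, 2, 2, 5, 5, 5, 5]

Reading degrees in the order [0, 1, 2, 3, 4, 5, 6, 7, 8, 9] gives [3, 3, 3, 3, 3, 3, 3, 3, 3, 3]; set D = diag(3, 3, 3, 3, 3, 3, 3, 3, 3, 3) and form L = D - A. L is symmetric positive semidefinite, so every eigenvalue is real and nonnegative. The eigenvalues sum to 30, which equals trace(L) = 2|E|.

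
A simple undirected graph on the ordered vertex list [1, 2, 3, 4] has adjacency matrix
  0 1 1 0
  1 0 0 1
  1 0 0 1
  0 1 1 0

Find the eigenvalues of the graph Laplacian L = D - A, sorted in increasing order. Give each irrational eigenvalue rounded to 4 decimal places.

[0, 2, 2, 4]

With the vertex order [1, 2, 3, 4], the degrees are [2, 2, 2, 2], giving D = diag(2, 2, 2, 2) and L = D - A. Since every row of L sums to 0, the all-ones vector is in the kernel and 0 is an eigenvalue. The eigenvalues sum to 8, which equals trace(L) = 2|E|. By the matrix-tree theorem the graph has (1/4) * product of the nonzero eigenvalues = 4 spanning trees.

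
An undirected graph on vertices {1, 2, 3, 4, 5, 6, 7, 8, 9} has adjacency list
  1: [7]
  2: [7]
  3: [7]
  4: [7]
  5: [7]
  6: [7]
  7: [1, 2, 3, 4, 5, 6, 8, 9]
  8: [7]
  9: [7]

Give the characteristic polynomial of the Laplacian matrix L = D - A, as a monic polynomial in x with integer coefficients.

With the vertex order [1, 2, 3, 4, 5, 6, 7, 8, 9], the degrees are [1, 1, 1, 1, 1, 1, 8, 1, 1], giving D = diag(1, 1, 1, 1, 1, 1, 8, 1, 1) and L = D - A. The eigenvalues of L are [0, 1, 1, 1, 1, 1, 1, 1, 9]; the characteristic polynomial is the product of (x - lambda_i), which multiplies out to x^9 - 16x^8 + 84x^7 - 224x^6 + 350x^5 - 336x^4 + 196x^3 - 64x^2 + 9x. Since p(0) = det(-L) = 0, x divides p(x). The eigenvalues sum to 16, which equals trace(L) = 2|E|.

x^9 - 16x^8 + 84x^7 - 224x^6 + 350x^5 - 336x^4 + 196x^3 - 64x^2 + 9x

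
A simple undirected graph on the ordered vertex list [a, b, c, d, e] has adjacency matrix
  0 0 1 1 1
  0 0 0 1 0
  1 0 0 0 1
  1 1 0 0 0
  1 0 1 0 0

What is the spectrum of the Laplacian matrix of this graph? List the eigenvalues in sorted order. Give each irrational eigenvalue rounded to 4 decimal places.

[0, 0.5188, 2.3111, 3, 4.1701]

Each diagonal entry of L is the vertex degree and each off-diagonal entry is -1 where an edge is present, 0 otherwise; in the order [a, b, c, d, e] the diagonal is [3, 1, 2, 2, 2]. Diagonalising L (or applying a numerical eigensolver to the 5x5 matrix) gives the spectrum above. The single zero eigenvalue shows the graph is connected. By the matrix-tree theorem the graph has (1/5) * product of the nonzero eigenvalues = 3 spanning trees.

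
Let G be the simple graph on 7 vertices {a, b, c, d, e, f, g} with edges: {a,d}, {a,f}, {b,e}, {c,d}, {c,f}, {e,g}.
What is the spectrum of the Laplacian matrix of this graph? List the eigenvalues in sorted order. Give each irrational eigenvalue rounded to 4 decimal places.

[0, 0, 1, 2, 2, 3, 4]

With the vertex order [a, b, c, d, e, f, g], the degrees are [2, 1, 2, 2, 2, 2, 1], giving D = diag(2, 1, 2, 2, 2, 2, 1) and L = D - A. The multiplicity of 0 as a Laplacian eigenvalue equals the number of connected components. The 2 zero eigenvalues correspond to the 2 connected components.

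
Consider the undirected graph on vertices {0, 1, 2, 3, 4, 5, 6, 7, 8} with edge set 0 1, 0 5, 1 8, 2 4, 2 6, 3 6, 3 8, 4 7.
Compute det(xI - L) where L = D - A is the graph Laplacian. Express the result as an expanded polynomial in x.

Each diagonal entry of L is the vertex degree and each off-diagonal entry is -1 where an edge is present, 0 otherwise; in the order [0, 1, 2, 3, 4, 5, 6, 7, 8] the diagonal is [2, 2, 2, 2, 2, 1, 2, 1, 2]. L has integer entries, so p(x) = det(xI - L) has integer coefficients. Expanding the determinant yields x^9 - 16x^8 + 105x^7 - 364x^6 + 715x^5 - 792x^4 + 462x^3 - 120x^2 + 9x. The coefficient of x^8 equals -trace(L) = -16, matching the sum of degrees. The largest eigenvalue, 3.8794, is at most the vertex count 9. There is one zero in the spectrum, matching the 1 component.

x^9 - 16x^8 + 105x^7 - 364x^6 + 715x^5 - 792x^4 + 462x^3 - 120x^2 + 9x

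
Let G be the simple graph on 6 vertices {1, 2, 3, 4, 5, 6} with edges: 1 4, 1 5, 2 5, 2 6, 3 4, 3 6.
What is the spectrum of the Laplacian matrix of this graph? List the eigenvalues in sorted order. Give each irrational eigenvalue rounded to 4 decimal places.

With the vertex order [1, 2, 3, 4, 5, 6], the degrees are [2, 2, 2, 2, 2, 2], giving D = diag(2, 2, 2, 2, 2, 2) and L = D - A. Since every row of L sums to 0, the all-ones vector is in the kernel and 0 is an eigenvalue. The single zero eigenvalue shows the graph is connected. The eigenvalues sum to 12, which equals trace(L) = 2|E|.

[0, 1, 1, 3, 3, 4]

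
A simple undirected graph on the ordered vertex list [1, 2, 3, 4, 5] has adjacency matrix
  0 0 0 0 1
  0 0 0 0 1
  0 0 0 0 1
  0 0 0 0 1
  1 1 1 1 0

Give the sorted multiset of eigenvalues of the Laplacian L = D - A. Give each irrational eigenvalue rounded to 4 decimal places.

Reading degrees in the order [1, 2, 3, 4, 5] gives [1, 1, 1, 1, 4]; set D = diag(1, 1, 1, 1, 4) and form L = D - A. Since every row of L sums to 0, the all-ones vector is in the kernel and 0 is an eigenvalue. The eigenvalues sum to 8, which equals trace(L) = 2|E|.

[0, 1, 1, 1, 5]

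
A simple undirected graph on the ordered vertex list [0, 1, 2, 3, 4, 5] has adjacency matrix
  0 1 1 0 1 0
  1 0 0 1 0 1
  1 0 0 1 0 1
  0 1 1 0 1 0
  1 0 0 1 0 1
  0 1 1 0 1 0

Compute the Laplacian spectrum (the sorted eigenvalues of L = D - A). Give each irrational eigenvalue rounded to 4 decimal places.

Each diagonal entry of L is the vertex degree and each off-diagonal entry is -1 where an edge is present, 0 otherwise; in the order [0, 1, 2, 3, 4, 5] the diagonal is [3, 3, 3, 3, 3, 3]. The multiplicity of 0 as a Laplacian eigenvalue equals the number of connected components. The single zero eigenvalue shows the graph is connected. By the matrix-tree theorem the graph has (1/6) * product of the nonzero eigenvalues = 81 spanning trees.

[0, 3, 3, 3, 3, 6]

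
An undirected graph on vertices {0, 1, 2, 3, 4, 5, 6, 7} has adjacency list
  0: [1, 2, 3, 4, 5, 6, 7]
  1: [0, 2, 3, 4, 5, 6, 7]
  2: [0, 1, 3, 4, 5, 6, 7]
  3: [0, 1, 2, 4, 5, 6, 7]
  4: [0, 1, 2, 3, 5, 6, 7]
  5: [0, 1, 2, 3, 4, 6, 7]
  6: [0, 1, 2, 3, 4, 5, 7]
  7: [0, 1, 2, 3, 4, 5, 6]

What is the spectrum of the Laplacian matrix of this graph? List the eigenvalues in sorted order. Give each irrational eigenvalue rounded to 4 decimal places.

Each diagonal entry of L is the vertex degree and each off-diagonal entry is -1 where an edge is present, 0 otherwise; in the order [0, 1, 2, 3, 4, 5, 6, 7] the diagonal is [7, 7, 7, 7, 7, 7, 7, 7]. The multiplicity of 0 as a Laplacian eigenvalue equals the number of connected components. The single zero eigenvalue shows the graph is connected.

[0, 8, 8, 8, 8, 8, 8, 8]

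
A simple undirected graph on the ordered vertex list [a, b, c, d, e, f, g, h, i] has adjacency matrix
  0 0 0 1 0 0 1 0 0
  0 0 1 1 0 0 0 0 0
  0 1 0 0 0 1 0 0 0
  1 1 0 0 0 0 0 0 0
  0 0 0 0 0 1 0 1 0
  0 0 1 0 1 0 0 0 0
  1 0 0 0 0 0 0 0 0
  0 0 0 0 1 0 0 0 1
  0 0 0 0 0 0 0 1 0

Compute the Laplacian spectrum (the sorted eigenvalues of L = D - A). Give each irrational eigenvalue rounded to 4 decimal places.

[0, 0.1206, 0.4679, 1, 1.6527, 2.3473, 3, 3.5321, 3.8794]

Reading degrees in the order [a, b, c, d, e, f, g, h, i] gives [2, 2, 2, 2, 2, 2, 1, 2, 1]; set D = diag(2, 2, 2, 2, 2, 2, 1, 2, 1) and form L = D - A. L is symmetric positive semidefinite, so every eigenvalue is real and nonnegative. The largest eigenvalue, 3.8794, is at most the vertex count 9.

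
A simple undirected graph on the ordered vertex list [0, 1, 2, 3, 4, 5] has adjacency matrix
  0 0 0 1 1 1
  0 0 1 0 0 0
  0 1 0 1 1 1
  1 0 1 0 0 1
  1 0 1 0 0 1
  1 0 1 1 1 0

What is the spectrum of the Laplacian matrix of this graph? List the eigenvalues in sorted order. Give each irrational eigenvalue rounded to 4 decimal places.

With the vertex order [0, 1, 2, 3, 4, 5], the degrees are [3, 1, 4, 3, 3, 4], giving D = diag(3, 1, 4, 3, 3, 4) and L = D - A. The multiplicity of 0 as a Laplacian eigenvalue equals the number of connected components. The single zero eigenvalue shows the graph is connected.

[0, 0.9139, 3, 3.5720, 5, 5.5141]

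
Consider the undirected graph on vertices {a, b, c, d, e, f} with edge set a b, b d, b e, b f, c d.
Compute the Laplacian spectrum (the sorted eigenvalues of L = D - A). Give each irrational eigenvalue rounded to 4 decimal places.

[0, 0.4859, 1, 1, 2.4280, 5.0861]

Each diagonal entry of L is the vertex degree and each off-diagonal entry is -1 where an edge is present, 0 otherwise; in the order [a, b, c, d, e, f] the diagonal is [1, 4, 1, 2, 1, 1]. L is symmetric positive semidefinite, so every eigenvalue is real and nonnegative.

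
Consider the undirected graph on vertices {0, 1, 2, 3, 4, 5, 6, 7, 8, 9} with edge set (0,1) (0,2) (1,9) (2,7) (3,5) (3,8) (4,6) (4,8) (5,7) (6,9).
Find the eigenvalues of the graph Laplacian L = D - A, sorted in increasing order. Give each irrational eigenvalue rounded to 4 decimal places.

Reading degrees in the order [0, 1, 2, 3, 4, 5, 6, 7, 8, 9] gives [2, 2, 2, 2, 2, 2, 2, 2, 2, 2]; set D = diag(2, 2, 2, 2, 2, 2, 2, 2, 2, 2) and form L = D - A. L is symmetric positive semidefinite, so every eigenvalue is real and nonnegative. The single zero eigenvalue shows the graph is connected. The largest eigenvalue, 4, is at most the vertex count 10.

[0, 0.3820, 0.3820, 1.3820, 1.3820, 2.6180, 2.6180, 3.6180, 3.6180, 4]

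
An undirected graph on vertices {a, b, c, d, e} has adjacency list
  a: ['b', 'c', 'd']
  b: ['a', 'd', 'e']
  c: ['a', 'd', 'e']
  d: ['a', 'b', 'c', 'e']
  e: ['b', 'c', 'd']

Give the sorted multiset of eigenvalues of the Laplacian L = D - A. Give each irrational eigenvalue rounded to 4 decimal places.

[0, 3, 3, 5, 5]

Each diagonal entry of L is the vertex degree and each off-diagonal entry is -1 where an edge is present, 0 otherwise; in the order [a, b, c, d, e] the diagonal is [3, 3, 3, 4, 3]. Diagonalising L (or applying a numerical eigensolver to the 5x5 matrix) gives the spectrum above. By the matrix-tree theorem the graph has (1/5) * product of the nonzero eigenvalues = 45 spanning trees.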